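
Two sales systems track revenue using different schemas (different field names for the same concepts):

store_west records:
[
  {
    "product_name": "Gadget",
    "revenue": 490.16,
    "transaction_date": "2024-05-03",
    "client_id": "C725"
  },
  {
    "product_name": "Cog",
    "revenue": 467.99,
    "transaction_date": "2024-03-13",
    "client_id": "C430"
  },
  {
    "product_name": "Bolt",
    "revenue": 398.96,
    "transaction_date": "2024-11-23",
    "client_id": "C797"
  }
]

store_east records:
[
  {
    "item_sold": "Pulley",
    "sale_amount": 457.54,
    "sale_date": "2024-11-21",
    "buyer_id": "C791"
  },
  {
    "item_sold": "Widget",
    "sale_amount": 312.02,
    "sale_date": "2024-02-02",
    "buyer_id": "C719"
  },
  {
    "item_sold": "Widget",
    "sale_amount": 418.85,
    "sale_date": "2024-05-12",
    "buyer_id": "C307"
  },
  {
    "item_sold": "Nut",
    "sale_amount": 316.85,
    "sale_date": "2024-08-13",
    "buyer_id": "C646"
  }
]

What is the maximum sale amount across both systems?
490.16

Reconcile: "revenue" (store_west) = "sale_amount" (store_east) = sale amount

Maximum in store_west: 490.16
Maximum in store_east: 457.54

Overall maximum: max(490.16, 457.54) = 490.16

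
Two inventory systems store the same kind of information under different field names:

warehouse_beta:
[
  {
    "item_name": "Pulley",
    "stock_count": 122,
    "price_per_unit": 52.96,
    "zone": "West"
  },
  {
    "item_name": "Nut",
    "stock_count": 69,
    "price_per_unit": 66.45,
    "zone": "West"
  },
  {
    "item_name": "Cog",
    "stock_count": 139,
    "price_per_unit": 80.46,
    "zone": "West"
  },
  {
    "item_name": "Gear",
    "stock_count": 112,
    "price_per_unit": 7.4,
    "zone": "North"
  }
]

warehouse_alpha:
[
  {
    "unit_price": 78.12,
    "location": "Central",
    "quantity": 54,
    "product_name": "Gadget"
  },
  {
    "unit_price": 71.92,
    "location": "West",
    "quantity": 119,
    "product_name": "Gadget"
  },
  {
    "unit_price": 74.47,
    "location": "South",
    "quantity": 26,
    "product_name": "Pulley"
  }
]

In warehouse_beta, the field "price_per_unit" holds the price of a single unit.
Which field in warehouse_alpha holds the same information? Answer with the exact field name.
unit_price

In warehouse_beta, "price_per_unit" holds the price of a single unit.
The fields in warehouse_alpha are: "unit_price", "location", "quantity", "product_name".
"unit_price" is the match: the name refers to the same concept and its values are decimal currency amounts (e.g. 78.12, 71.92).
The other fields ("location", "quantity", "product_name") hold different kinds of data.

So "price_per_unit" in warehouse_beta corresponds to "unit_price" in warehouse_alpha.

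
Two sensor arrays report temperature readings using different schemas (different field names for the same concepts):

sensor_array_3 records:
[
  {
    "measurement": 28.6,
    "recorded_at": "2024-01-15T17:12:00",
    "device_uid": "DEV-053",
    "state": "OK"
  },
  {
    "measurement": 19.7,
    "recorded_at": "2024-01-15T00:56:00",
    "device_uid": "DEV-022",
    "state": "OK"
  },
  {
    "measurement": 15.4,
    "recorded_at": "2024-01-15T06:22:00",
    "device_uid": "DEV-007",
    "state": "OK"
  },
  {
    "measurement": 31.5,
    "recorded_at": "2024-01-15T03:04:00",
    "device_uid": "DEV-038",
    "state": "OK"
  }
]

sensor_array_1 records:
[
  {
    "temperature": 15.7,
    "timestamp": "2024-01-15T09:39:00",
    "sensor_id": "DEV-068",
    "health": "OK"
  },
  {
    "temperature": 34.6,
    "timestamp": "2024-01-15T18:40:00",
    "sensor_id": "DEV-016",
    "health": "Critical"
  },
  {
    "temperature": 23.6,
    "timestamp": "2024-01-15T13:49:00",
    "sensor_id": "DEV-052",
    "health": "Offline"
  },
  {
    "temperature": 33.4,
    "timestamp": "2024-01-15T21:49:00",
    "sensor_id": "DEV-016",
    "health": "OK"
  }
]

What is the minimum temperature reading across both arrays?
15.4

Schema mapping: "measurement" (sensor_array_3) = "temperature" (sensor_array_1) = temperature reading

Minimum in sensor_array_3: 15.4
Minimum in sensor_array_1: 15.7

Overall minimum: min(15.4, 15.7) = 15.4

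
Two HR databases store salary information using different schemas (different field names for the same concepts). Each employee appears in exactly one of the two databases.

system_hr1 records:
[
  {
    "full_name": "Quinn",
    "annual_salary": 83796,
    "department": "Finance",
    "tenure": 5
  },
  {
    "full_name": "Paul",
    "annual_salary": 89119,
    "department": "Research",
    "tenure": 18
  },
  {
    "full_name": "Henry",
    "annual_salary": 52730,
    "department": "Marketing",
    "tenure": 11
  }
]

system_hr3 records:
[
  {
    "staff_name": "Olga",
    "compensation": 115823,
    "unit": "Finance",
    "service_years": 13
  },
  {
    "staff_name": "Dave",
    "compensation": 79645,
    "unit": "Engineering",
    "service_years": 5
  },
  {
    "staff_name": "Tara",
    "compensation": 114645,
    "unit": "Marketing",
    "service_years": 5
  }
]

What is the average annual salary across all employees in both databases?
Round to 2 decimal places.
89293.00

Schema mapping: "annual_salary" (system_hr1) = "compensation" (system_hr3) = annual salary

All salaries: [83796, 89119, 52730, 115823, 79645, 114645]
Sum: 535758
Count: 6
Average: 535758 / 6 = 89293.00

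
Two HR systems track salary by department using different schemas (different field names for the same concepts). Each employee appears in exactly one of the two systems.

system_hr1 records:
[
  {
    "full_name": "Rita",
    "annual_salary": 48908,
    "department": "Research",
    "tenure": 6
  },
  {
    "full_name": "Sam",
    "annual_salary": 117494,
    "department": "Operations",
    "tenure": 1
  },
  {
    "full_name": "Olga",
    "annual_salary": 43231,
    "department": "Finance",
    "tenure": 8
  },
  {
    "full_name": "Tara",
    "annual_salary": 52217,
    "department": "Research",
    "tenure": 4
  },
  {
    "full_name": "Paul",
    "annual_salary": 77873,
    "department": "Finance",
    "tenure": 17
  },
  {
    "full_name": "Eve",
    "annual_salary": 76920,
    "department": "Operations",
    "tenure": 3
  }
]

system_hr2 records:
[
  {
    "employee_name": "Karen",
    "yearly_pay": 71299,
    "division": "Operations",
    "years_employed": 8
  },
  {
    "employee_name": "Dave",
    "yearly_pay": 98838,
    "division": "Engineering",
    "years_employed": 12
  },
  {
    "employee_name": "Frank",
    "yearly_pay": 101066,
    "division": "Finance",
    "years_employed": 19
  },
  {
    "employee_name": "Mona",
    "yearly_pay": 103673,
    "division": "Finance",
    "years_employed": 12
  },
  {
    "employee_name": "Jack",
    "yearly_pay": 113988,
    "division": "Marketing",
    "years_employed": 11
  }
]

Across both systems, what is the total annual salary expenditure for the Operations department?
265713

Schema mappings:
- "department" (system_hr1) = "division" (system_hr2) = department
- "annual_salary" (system_hr1) = "yearly_pay" (system_hr2) = salary

Operations salaries from system_hr1: 194414
Operations salaries from system_hr2: 71299

Total: 194414 + 71299 = 265713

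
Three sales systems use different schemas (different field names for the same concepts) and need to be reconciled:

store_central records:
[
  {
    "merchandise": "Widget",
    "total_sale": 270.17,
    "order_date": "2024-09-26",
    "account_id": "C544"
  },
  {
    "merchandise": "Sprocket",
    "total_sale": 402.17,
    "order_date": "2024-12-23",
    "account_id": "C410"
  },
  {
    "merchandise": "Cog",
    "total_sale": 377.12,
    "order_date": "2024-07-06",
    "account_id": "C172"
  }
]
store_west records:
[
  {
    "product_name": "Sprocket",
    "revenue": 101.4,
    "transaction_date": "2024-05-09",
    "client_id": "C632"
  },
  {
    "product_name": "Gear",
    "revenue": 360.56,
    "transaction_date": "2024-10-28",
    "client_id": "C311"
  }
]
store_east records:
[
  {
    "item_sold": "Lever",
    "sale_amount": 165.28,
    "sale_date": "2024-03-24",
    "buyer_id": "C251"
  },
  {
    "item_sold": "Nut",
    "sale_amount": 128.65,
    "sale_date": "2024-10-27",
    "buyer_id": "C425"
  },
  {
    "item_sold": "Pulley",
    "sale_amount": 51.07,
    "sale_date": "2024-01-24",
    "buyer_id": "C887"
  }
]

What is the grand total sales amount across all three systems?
1856.42

Schema reconciliation - all amount fields map to sale amount:

store_central (total_sale): 1049.46
store_west (revenue): 461.96
store_east (sale_amount): 345.0

Grand total: 1856.42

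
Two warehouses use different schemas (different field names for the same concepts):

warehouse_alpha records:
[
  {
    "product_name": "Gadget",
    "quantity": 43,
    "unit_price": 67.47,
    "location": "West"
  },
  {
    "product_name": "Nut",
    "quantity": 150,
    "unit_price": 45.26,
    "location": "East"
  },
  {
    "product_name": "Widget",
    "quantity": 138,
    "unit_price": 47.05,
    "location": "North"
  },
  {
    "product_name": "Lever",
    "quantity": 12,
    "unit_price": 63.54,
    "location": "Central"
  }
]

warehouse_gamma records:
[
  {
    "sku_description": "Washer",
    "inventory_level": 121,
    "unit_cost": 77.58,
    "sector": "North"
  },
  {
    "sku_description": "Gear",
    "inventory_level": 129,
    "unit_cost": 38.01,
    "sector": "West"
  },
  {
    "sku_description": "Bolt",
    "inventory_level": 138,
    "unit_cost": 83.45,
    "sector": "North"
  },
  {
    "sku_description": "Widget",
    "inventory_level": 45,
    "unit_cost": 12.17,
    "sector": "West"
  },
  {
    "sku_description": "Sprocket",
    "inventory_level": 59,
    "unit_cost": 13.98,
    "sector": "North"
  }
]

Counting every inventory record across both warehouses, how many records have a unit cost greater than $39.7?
6

Schema mapping: "unit_price" (warehouse_alpha) = "unit_cost" (warehouse_gamma) = unit cost

Records > $39.7 in warehouse_alpha: 4
Records > $39.7 in warehouse_gamma: 2

Total count: 4 + 2 = 6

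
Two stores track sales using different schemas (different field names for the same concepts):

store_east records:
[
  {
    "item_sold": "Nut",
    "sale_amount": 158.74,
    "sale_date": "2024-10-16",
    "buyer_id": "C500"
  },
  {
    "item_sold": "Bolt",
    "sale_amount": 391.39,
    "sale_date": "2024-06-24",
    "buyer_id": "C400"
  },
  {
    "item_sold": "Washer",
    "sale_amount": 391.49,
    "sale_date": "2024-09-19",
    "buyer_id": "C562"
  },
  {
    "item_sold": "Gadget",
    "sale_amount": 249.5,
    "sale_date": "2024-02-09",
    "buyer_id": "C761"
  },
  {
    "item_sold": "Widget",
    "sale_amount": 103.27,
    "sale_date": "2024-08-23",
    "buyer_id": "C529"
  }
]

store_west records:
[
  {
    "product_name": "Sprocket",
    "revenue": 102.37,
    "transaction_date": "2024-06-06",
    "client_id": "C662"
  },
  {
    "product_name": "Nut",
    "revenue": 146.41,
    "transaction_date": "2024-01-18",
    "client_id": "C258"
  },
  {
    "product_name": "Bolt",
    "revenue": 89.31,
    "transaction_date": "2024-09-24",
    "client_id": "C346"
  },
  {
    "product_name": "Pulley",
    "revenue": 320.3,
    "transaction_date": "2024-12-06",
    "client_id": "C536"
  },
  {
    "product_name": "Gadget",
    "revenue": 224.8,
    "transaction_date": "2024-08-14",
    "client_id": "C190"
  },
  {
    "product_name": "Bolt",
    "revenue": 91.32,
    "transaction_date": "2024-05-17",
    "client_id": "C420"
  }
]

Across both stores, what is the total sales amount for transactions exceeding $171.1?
1577.48

Schema mapping: "sale_amount" (store_east) = "revenue" (store_west) = sale amount

Sum of sales > $171.1 in store_east: 1032.38
Sum of sales > $171.1 in store_west: 545.1

Total: 1032.38 + 545.1 = 1577.48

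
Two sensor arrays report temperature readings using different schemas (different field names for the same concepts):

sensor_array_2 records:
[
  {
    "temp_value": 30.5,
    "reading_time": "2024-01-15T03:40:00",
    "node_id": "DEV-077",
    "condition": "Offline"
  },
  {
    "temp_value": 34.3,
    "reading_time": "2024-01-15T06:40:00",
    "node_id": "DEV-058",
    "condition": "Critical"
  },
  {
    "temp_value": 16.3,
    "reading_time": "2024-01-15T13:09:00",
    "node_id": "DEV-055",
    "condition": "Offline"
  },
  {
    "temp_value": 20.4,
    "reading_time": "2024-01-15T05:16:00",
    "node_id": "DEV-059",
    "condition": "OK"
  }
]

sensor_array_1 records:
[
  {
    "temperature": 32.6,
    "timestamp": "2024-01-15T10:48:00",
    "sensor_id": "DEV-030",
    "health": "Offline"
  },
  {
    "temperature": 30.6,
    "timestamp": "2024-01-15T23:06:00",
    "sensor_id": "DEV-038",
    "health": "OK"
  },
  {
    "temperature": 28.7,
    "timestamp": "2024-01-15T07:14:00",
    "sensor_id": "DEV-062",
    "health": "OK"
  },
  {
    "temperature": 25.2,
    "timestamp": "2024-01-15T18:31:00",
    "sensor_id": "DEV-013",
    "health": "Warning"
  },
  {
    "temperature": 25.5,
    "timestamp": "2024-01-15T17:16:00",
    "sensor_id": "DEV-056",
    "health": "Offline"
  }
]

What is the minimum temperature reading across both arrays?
16.3

Schema mapping: "temp_value" (sensor_array_2) = "temperature" (sensor_array_1) = temperature reading

Minimum in sensor_array_2: 16.3
Minimum in sensor_array_1: 25.2

Overall minimum: min(16.3, 25.2) = 16.3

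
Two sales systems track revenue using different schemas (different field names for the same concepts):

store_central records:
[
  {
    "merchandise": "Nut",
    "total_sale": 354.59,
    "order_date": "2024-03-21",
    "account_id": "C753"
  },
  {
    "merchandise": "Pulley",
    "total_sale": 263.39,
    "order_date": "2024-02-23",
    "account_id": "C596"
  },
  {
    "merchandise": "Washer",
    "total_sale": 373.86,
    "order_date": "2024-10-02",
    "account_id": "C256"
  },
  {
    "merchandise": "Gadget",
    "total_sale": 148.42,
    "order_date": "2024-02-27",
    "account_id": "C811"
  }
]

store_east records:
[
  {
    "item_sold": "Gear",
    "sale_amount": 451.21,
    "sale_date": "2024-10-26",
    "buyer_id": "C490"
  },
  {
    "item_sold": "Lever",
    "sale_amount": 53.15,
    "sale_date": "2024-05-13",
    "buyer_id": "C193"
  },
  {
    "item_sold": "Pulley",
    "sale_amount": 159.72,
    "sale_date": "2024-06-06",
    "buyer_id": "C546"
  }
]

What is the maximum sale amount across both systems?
451.21

Reconcile: "total_sale" (store_central) = "sale_amount" (store_east) = sale amount

Maximum in store_central: 373.86
Maximum in store_east: 451.21

Overall maximum: max(373.86, 451.21) = 451.21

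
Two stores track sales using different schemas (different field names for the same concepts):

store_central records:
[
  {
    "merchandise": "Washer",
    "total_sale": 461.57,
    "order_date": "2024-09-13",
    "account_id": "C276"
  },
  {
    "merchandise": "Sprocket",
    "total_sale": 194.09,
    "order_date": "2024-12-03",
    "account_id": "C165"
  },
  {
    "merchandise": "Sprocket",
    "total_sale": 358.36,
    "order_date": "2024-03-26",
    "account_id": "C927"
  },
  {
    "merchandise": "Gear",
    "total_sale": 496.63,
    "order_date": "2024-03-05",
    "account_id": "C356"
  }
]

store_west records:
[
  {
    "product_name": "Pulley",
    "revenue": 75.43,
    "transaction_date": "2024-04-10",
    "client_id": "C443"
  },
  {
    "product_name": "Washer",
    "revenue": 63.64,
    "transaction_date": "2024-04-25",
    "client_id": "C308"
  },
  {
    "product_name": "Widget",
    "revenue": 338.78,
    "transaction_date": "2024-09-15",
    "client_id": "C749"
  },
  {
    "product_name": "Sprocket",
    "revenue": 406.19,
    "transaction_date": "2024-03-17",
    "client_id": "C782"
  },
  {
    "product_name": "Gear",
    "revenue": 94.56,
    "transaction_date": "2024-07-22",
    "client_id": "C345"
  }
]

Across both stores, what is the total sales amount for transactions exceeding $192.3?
2255.62

Schema mapping: "total_sale" (store_central) = "revenue" (store_west) = sale amount

Sum of sales > $192.3 in store_central: 1510.65
Sum of sales > $192.3 in store_west: 744.97

Total: 1510.65 + 744.97 = 2255.62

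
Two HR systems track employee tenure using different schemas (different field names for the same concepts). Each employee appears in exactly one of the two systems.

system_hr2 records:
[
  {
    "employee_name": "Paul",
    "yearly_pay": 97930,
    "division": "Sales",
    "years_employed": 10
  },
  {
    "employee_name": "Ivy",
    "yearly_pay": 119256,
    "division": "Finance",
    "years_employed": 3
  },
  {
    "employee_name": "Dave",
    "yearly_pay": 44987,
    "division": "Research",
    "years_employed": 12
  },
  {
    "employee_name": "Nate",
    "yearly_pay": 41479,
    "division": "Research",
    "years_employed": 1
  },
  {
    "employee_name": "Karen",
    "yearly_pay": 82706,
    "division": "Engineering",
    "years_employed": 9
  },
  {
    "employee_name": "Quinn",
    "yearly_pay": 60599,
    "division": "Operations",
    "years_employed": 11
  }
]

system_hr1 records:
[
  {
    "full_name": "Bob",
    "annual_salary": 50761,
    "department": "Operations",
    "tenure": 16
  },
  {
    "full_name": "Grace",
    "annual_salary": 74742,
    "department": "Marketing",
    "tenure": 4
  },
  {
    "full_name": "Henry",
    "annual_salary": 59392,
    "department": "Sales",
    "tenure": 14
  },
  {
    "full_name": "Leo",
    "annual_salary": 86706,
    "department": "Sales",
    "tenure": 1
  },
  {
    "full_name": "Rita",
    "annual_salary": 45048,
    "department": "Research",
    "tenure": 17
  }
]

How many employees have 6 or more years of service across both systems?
7

Reconcile schemas: "years_employed" (system_hr2) = "tenure" (system_hr1) = years of service

From system_hr2: 4 employees with >= 6 years
From system_hr1: 3 employees with >= 6 years

Total: 4 + 3 = 7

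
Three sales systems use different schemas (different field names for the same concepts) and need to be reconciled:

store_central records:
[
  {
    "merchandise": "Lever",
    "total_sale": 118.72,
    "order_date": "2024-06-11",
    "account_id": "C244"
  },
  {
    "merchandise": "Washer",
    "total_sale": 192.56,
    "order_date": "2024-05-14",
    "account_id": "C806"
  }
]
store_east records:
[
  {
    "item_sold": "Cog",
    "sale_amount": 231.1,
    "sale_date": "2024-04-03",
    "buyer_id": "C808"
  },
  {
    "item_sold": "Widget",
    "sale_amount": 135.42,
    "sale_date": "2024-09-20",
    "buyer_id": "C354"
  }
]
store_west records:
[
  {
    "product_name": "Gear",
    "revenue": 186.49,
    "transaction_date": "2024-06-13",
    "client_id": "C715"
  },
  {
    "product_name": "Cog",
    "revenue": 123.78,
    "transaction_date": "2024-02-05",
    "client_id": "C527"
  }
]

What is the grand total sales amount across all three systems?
988.07

Schema reconciliation - all amount fields map to sale amount:

store_central (total_sale): 311.28
store_east (sale_amount): 366.52
store_west (revenue): 310.27

Grand total: 988.07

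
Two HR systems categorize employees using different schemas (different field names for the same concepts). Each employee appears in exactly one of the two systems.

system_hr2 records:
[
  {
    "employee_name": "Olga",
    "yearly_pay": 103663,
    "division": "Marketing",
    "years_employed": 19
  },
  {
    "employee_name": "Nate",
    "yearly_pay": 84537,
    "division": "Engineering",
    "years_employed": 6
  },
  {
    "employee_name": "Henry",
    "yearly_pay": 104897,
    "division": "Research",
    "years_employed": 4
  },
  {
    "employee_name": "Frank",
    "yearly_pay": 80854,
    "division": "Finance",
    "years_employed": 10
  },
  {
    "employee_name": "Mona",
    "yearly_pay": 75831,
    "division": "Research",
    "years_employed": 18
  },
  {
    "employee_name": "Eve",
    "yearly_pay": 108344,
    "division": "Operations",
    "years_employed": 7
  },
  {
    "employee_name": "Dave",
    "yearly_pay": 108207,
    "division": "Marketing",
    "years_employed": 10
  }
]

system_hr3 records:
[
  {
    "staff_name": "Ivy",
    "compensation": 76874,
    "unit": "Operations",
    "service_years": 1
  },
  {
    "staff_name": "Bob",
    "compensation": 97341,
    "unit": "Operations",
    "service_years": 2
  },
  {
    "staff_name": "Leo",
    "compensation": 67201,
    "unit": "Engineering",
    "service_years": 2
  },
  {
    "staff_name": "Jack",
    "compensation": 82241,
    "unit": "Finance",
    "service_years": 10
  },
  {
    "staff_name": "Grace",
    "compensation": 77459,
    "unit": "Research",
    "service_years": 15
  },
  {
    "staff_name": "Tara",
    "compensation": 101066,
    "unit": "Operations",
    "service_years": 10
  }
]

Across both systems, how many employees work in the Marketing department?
2

Schema mapping: "division" (system_hr2) = "unit" (system_hr3) = department

Marketing employees in system_hr2: 2
Marketing employees in system_hr3: 0

Total in Marketing: 2 + 0 = 2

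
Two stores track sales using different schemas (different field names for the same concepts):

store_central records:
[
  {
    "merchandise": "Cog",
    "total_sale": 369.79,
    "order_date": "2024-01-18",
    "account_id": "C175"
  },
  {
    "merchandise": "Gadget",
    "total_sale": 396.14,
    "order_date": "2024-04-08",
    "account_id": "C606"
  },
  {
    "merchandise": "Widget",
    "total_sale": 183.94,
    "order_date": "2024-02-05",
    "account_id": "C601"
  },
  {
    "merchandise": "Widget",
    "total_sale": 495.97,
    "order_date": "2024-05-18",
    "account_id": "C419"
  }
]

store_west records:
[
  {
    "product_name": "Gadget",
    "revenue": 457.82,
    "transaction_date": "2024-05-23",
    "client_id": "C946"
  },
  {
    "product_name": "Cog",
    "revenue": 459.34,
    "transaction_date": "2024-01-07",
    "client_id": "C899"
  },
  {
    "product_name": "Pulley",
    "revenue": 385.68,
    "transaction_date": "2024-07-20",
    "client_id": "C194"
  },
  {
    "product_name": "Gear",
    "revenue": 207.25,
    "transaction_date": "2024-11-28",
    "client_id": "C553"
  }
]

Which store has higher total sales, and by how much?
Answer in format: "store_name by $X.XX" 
store_west by $64.25

Schema mapping: "total_sale" (store_central) = "revenue" (store_west) = sale amount

Total for store_central: 1445.84
Total for store_west: 1510.09

Difference: |1445.84 - 1510.09| = 64.25
store_west has higher sales by $64.25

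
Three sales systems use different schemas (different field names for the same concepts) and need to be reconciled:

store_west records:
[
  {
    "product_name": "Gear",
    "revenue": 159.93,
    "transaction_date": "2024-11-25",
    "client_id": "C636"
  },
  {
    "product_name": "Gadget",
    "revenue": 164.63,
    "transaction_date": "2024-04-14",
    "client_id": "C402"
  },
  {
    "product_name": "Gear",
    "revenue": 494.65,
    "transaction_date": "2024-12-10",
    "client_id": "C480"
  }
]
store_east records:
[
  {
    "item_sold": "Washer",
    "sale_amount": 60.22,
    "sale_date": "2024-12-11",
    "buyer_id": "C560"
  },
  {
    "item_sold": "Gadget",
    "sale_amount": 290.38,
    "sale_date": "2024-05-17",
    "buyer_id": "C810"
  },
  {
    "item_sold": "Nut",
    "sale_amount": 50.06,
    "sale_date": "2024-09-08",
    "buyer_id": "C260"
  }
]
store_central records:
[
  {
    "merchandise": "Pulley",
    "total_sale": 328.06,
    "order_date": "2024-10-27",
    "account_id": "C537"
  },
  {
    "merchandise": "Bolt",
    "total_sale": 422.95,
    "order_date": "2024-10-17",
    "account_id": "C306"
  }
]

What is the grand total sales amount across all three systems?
1970.88

Schema reconciliation - all amount fields map to sale amount:

store_west (revenue): 819.21
store_east (sale_amount): 400.66
store_central (total_sale): 751.01

Grand total: 1970.88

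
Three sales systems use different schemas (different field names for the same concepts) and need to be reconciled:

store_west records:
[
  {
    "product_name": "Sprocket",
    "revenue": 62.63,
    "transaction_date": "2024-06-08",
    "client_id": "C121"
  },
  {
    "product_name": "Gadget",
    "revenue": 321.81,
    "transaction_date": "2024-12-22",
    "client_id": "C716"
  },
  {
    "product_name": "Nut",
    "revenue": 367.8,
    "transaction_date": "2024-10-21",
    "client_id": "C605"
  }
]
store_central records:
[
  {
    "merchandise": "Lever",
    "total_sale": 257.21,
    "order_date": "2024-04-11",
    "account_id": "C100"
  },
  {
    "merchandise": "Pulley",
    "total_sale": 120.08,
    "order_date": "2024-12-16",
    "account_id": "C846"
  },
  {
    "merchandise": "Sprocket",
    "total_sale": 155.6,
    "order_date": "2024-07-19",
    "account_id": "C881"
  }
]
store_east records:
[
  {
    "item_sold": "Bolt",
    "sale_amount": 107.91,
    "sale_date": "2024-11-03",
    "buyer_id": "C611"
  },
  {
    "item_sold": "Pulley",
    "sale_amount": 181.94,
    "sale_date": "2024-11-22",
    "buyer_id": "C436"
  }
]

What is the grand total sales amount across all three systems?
1574.98

Schema reconciliation - all amount fields map to sale amount:

store_west (revenue): 752.24
store_central (total_sale): 532.89
store_east (sale_amount): 289.85

Grand total: 1574.98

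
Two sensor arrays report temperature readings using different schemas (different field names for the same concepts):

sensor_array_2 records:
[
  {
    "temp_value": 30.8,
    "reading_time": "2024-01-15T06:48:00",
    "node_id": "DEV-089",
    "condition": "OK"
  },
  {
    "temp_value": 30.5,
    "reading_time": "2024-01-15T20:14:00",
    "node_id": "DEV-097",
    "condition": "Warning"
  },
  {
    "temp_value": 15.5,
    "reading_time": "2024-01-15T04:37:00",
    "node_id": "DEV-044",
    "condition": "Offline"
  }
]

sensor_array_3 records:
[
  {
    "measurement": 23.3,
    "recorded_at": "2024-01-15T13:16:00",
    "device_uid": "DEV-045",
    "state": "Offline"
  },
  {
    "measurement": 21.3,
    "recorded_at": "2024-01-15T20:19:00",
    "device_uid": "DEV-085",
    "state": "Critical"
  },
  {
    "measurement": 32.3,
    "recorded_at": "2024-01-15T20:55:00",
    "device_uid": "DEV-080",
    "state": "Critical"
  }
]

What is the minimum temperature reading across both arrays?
15.5

Schema mapping: "temp_value" (sensor_array_2) = "measurement" (sensor_array_3) = temperature reading

Minimum in sensor_array_2: 15.5
Minimum in sensor_array_3: 21.3

Overall minimum: min(15.5, 21.3) = 15.5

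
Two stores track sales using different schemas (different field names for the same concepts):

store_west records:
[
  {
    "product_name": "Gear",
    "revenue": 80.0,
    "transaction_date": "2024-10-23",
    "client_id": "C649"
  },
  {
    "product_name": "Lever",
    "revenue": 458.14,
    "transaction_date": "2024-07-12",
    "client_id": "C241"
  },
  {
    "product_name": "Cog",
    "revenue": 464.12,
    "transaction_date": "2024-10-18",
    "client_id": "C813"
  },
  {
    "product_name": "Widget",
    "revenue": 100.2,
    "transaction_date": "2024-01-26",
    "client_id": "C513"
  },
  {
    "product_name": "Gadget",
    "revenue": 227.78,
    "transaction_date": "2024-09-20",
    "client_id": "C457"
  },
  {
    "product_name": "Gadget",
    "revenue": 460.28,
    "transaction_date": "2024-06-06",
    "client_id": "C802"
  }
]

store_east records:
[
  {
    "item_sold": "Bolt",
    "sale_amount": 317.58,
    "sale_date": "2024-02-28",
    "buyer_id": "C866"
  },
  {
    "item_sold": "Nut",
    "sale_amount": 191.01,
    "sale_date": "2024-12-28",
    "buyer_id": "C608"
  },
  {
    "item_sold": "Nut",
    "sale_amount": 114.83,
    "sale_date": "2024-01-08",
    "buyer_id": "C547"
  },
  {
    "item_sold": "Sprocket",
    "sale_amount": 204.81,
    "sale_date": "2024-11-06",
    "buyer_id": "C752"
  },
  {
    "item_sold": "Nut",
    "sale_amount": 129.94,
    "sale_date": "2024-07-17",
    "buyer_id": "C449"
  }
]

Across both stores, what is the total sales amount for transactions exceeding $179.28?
2323.72

Schema mapping: "revenue" (store_west) = "sale_amount" (store_east) = sale amount

Sum of sales > $179.28 in store_west: 1610.32
Sum of sales > $179.28 in store_east: 713.4

Total: 1610.32 + 713.4 = 2323.72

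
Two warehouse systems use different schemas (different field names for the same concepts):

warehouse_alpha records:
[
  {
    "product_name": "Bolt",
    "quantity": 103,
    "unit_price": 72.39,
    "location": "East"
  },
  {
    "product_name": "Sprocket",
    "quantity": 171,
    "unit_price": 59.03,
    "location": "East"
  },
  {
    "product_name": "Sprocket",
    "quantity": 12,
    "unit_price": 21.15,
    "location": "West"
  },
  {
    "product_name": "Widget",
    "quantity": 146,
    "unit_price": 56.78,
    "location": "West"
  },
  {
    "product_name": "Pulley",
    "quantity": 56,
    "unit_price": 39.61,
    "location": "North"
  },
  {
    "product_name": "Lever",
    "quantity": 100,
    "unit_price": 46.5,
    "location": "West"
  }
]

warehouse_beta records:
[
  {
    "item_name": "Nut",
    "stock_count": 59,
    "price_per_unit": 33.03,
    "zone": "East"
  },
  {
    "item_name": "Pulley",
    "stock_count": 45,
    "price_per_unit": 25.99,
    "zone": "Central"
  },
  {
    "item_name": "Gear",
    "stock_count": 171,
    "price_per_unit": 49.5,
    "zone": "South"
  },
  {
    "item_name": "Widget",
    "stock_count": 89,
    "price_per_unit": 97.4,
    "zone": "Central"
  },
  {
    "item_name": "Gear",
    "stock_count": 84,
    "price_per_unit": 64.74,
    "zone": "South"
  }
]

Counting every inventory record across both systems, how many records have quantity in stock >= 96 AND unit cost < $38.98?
0

Schema mappings:
- "quantity" (warehouse_alpha) = "stock_count" (warehouse_beta) = quantity
- "unit_price" (warehouse_alpha) = "price_per_unit" (warehouse_beta) = unit cost

Records meeting both conditions in warehouse_alpha: 0
Records meeting both conditions in warehouse_beta: 0

Total: 0 + 0 = 0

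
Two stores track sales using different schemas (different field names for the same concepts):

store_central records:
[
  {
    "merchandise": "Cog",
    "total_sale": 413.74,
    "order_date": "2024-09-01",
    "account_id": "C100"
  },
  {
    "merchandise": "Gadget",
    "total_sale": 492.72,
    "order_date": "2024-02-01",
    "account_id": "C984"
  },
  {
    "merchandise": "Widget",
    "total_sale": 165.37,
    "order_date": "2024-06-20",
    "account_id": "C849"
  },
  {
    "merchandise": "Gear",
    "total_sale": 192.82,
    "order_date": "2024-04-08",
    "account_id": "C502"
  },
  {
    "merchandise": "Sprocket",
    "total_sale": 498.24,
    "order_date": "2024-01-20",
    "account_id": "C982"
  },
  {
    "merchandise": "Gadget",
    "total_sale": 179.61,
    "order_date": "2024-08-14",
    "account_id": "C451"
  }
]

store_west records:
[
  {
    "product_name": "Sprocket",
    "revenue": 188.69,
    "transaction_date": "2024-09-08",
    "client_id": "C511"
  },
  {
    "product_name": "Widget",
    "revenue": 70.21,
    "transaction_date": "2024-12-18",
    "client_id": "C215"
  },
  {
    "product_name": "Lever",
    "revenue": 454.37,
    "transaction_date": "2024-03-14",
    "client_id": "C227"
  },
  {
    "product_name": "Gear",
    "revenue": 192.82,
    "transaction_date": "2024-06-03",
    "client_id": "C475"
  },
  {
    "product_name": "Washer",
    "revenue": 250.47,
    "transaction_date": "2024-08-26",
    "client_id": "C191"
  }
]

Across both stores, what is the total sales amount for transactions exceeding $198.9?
2109.54

Schema mapping: "total_sale" (store_central) = "revenue" (store_west) = sale amount

Sum of sales > $198.9 in store_central: 1404.7
Sum of sales > $198.9 in store_west: 704.84

Total: 1404.7 + 704.84 = 2109.54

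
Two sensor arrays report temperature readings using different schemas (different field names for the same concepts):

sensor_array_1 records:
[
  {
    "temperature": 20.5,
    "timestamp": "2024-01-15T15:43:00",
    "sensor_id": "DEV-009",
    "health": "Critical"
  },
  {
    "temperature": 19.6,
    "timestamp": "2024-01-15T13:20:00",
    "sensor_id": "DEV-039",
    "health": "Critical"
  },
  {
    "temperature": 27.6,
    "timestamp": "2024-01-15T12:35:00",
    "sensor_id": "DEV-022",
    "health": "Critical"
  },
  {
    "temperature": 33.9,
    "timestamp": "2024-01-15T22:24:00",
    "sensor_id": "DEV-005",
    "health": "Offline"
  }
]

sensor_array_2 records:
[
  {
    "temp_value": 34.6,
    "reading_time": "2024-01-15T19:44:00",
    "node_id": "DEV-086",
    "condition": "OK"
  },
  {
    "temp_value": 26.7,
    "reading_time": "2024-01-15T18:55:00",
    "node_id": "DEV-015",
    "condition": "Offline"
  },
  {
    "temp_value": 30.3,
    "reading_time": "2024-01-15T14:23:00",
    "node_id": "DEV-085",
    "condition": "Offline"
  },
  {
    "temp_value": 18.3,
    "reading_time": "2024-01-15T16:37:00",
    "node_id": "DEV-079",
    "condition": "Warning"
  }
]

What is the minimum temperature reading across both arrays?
18.3

Schema mapping: "temperature" (sensor_array_1) = "temp_value" (sensor_array_2) = temperature reading

Minimum in sensor_array_1: 19.6
Minimum in sensor_array_2: 18.3

Overall minimum: min(19.6, 18.3) = 18.3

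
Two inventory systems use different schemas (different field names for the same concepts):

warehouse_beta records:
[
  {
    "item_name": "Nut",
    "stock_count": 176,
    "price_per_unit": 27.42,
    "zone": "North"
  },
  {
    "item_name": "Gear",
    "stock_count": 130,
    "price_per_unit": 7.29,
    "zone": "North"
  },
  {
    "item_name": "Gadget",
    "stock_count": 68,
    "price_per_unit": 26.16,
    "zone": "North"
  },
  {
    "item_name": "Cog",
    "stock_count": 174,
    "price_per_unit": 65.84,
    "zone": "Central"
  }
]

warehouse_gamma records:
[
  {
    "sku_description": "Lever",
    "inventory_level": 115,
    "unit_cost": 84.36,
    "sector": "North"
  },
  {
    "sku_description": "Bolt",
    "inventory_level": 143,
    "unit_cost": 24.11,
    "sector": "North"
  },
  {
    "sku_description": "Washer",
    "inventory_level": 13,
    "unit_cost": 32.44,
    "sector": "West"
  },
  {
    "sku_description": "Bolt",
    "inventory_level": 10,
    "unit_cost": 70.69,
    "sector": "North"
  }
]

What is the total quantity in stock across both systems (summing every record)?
829

To reconcile these schemas, identify the field holding the quantity in stock in each system:
1. In warehouse_beta it is "stock_count"
2. In warehouse_gamma it is "inventory_level"

From warehouse_beta: 176 + 130 + 68 + 174 = 548
From warehouse_gamma: 115 + 143 + 13 + 10 = 281

Total: 548 + 281 = 829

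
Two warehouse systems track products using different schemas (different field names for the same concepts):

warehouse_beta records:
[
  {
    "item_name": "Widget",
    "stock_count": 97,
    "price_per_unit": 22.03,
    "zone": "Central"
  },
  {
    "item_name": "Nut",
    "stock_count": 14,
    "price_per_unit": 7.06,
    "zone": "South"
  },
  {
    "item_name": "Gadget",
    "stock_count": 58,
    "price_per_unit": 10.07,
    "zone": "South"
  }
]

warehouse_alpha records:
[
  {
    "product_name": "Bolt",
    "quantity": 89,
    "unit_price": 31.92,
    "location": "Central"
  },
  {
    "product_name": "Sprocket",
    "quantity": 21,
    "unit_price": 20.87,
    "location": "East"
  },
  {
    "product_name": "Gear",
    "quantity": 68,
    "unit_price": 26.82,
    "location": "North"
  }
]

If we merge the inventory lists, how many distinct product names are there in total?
6

Schema mapping: "item_name" (warehouse_beta) = "product_name" (warehouse_alpha) = product name

Products in warehouse_beta: ['Gadget', 'Nut', 'Widget']
Products in warehouse_alpha: ['Bolt', 'Gear', 'Sprocket']

Union (unique products): ['Bolt', 'Gadget', 'Gear', 'Nut', 'Sprocket', 'Widget']
Count: 6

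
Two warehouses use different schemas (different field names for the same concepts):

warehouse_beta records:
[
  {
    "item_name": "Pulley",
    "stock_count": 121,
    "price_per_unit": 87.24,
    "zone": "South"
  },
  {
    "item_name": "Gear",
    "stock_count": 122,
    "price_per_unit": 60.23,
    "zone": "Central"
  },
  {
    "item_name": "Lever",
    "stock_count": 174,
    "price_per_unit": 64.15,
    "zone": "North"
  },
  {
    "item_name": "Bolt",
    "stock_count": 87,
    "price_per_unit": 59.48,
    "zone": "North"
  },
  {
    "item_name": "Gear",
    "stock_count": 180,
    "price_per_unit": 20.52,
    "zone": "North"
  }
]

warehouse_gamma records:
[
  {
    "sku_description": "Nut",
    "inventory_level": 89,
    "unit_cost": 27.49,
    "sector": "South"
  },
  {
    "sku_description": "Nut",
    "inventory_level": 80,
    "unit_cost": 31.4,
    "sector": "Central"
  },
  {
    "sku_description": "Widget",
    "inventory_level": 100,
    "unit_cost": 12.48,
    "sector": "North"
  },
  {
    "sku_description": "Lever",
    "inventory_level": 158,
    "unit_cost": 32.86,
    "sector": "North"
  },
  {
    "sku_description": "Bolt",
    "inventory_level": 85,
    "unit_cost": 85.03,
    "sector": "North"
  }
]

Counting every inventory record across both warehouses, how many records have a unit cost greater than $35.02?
5

Schema mapping: "price_per_unit" (warehouse_beta) = "unit_cost" (warehouse_gamma) = unit cost

Records > $35.02 in warehouse_beta: 4
Records > $35.02 in warehouse_gamma: 1

Total count: 4 + 1 = 5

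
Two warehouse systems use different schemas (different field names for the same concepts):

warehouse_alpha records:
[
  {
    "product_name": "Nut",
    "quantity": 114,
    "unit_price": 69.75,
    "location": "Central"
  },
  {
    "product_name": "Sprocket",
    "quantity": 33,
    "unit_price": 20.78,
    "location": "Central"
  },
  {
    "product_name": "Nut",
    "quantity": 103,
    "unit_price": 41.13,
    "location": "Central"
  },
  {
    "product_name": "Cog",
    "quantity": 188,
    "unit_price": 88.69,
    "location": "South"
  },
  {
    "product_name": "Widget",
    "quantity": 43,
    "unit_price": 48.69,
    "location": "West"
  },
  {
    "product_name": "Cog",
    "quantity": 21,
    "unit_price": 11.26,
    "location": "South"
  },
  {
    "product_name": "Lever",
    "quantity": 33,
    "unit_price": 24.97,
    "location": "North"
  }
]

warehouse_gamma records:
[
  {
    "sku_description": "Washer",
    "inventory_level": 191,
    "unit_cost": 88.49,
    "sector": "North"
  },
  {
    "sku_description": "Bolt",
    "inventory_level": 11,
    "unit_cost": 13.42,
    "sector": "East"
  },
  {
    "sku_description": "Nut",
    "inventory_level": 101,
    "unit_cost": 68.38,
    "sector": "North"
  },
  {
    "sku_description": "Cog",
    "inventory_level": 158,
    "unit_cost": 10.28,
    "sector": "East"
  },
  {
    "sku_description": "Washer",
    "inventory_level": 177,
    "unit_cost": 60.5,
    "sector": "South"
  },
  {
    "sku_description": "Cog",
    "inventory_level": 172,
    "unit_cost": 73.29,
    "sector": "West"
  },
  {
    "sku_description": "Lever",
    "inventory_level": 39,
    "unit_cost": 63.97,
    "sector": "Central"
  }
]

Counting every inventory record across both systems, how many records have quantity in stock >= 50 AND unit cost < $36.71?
1

Schema mappings:
- "quantity" (warehouse_alpha) = "inventory_level" (warehouse_gamma) = quantity
- "unit_price" (warehouse_alpha) = "unit_cost" (warehouse_gamma) = unit cost

Records meeting both conditions in warehouse_alpha: 0
Records meeting both conditions in warehouse_gamma: 1

Total: 0 + 1 = 1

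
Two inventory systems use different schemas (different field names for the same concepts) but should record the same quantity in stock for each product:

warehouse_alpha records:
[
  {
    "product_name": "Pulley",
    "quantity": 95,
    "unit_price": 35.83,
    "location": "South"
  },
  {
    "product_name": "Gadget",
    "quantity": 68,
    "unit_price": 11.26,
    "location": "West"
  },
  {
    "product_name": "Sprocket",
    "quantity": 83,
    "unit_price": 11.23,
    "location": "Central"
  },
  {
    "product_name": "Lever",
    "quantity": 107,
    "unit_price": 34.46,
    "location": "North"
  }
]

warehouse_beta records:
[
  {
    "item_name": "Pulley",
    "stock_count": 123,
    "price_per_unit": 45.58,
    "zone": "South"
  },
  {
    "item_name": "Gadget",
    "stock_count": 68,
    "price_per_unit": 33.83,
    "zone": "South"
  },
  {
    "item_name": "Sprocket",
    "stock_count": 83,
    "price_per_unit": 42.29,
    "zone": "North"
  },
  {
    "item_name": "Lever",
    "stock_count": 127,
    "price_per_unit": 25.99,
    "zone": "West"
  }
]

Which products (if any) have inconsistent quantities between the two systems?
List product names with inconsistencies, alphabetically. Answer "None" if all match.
Lever, Pulley

Schema mappings:
- "product_name" (warehouse_alpha) = "item_name" (warehouse_beta) = product name
- "quantity" (warehouse_alpha) = "stock_count" (warehouse_beta) = quantity

Comparison:
  Pulley: 95 vs 123 - MISMATCH
  Gadget: 68 vs 68 - MATCH
  Sprocket: 83 vs 83 - MATCH
  Lever: 107 vs 127 - MISMATCH

Products with inconsistencies: Lever, Pulley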